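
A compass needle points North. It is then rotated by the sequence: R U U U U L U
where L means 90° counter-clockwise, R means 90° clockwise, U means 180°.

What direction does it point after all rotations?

Start: North
  R (right (90° clockwise)) -> East
  U (U-turn (180°)) -> West
  U (U-turn (180°)) -> East
  U (U-turn (180°)) -> West
  U (U-turn (180°)) -> East
  L (left (90° counter-clockwise)) -> North
  U (U-turn (180°)) -> South
Final: South

Answer: Final heading: South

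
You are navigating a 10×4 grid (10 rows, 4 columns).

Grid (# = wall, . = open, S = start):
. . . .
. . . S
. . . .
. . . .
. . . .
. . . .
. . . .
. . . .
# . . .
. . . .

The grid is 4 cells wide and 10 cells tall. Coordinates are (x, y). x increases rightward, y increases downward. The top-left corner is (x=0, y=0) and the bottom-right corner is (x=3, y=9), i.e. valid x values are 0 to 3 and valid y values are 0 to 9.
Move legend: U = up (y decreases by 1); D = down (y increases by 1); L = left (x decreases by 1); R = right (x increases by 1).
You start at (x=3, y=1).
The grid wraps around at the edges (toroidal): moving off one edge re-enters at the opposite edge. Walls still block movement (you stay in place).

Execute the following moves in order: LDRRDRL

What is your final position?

Answer: Final position: (x=0, y=3)

Derivation:
Start: (x=3, y=1)
  L (left): (x=3, y=1) -> (x=2, y=1)
  D (down): (x=2, y=1) -> (x=2, y=2)
  R (right): (x=2, y=2) -> (x=3, y=2)
  R (right): (x=3, y=2) -> (x=0, y=2)
  D (down): (x=0, y=2) -> (x=0, y=3)
  R (right): (x=0, y=3) -> (x=1, y=3)
  L (left): (x=1, y=3) -> (x=0, y=3)
Final: (x=0, y=3)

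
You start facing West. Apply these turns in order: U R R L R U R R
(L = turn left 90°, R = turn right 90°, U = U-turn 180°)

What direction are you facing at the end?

Answer: Final heading: West

Derivation:
Start: West
  U (U-turn (180°)) -> East
  R (right (90° clockwise)) -> South
  R (right (90° clockwise)) -> West
  L (left (90° counter-clockwise)) -> South
  R (right (90° clockwise)) -> West
  U (U-turn (180°)) -> East
  R (right (90° clockwise)) -> South
  R (right (90° clockwise)) -> West
Final: West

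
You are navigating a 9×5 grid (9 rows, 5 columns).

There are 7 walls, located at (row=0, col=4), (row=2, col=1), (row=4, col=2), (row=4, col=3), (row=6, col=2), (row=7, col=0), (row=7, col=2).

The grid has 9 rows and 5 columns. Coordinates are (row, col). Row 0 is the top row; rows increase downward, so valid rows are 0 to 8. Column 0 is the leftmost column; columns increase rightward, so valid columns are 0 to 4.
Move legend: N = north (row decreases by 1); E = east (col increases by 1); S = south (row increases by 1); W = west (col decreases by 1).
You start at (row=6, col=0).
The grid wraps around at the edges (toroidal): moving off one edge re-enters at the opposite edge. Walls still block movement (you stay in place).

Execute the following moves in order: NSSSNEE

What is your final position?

Start: (row=6, col=0)
  N (north): (row=6, col=0) -> (row=5, col=0)
  S (south): (row=5, col=0) -> (row=6, col=0)
  S (south): blocked, stay at (row=6, col=0)
  S (south): blocked, stay at (row=6, col=0)
  N (north): (row=6, col=0) -> (row=5, col=0)
  E (east): (row=5, col=0) -> (row=5, col=1)
  E (east): (row=5, col=1) -> (row=5, col=2)
Final: (row=5, col=2)

Answer: Final position: (row=5, col=2)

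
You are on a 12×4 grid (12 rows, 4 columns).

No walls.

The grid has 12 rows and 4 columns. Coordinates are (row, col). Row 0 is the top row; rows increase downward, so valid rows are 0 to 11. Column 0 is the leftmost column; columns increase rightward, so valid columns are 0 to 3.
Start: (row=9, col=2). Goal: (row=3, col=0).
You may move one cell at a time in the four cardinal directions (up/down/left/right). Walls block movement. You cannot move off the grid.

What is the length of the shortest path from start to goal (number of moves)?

Answer: Shortest path length: 8

Derivation:
BFS from (row=9, col=2) until reaching (row=3, col=0):
  Distance 0: (row=9, col=2)
  Distance 1: (row=8, col=2), (row=9, col=1), (row=9, col=3), (row=10, col=2)
  Distance 2: (row=7, col=2), (row=8, col=1), (row=8, col=3), (row=9, col=0), (row=10, col=1), (row=10, col=3), (row=11, col=2)
  Distance 3: (row=6, col=2), (row=7, col=1), (row=7, col=3), (row=8, col=0), (row=10, col=0), (row=11, col=1), (row=11, col=3)
  Distance 4: (row=5, col=2), (row=6, col=1), (row=6, col=3), (row=7, col=0), (row=11, col=0)
  Distance 5: (row=4, col=2), (row=5, col=1), (row=5, col=3), (row=6, col=0)
  Distance 6: (row=3, col=2), (row=4, col=1), (row=4, col=3), (row=5, col=0)
  Distance 7: (row=2, col=2), (row=3, col=1), (row=3, col=3), (row=4, col=0)
  Distance 8: (row=1, col=2), (row=2, col=1), (row=2, col=3), (row=3, col=0)  <- goal reached here
One shortest path (8 moves): (row=9, col=2) -> (row=9, col=1) -> (row=9, col=0) -> (row=8, col=0) -> (row=7, col=0) -> (row=6, col=0) -> (row=5, col=0) -> (row=4, col=0) -> (row=3, col=0)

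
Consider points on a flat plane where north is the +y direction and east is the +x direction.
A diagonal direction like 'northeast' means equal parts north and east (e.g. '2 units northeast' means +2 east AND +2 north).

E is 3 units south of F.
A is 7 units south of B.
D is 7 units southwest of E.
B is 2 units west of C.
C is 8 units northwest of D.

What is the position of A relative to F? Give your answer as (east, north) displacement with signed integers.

Place F at the origin (east=0, north=0).
  E is 3 units south of F: delta (east=+0, north=-3); E at (east=0, north=-3).
  D is 7 units southwest of E: delta (east=-7, north=-7); D at (east=-7, north=-10).
  C is 8 units northwest of D: delta (east=-8, north=+8); C at (east=-15, north=-2).
  B is 2 units west of C: delta (east=-2, north=+0); B at (east=-17, north=-2).
  A is 7 units south of B: delta (east=+0, north=-7); A at (east=-17, north=-9).
Therefore A relative to F: (east=-17, north=-9).

Answer: A is at (east=-17, north=-9) relative to F.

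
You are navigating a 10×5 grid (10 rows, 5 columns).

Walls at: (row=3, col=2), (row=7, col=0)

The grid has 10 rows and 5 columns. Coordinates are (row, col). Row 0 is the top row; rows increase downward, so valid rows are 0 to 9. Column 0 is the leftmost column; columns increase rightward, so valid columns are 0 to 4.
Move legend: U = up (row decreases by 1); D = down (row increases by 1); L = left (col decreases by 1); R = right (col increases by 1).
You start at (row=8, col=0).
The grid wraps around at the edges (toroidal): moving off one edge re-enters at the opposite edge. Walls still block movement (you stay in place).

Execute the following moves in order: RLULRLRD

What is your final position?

Answer: Final position: (row=9, col=0)

Derivation:
Start: (row=8, col=0)
  R (right): (row=8, col=0) -> (row=8, col=1)
  L (left): (row=8, col=1) -> (row=8, col=0)
  U (up): blocked, stay at (row=8, col=0)
  L (left): (row=8, col=0) -> (row=8, col=4)
  R (right): (row=8, col=4) -> (row=8, col=0)
  L (left): (row=8, col=0) -> (row=8, col=4)
  R (right): (row=8, col=4) -> (row=8, col=0)
  D (down): (row=8, col=0) -> (row=9, col=0)
Final: (row=9, col=0)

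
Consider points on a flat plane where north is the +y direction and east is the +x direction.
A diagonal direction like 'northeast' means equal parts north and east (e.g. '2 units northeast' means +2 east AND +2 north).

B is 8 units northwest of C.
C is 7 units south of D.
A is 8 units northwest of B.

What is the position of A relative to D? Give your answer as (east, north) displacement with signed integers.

Place D at the origin (east=0, north=0).
  C is 7 units south of D: delta (east=+0, north=-7); C at (east=0, north=-7).
  B is 8 units northwest of C: delta (east=-8, north=+8); B at (east=-8, north=1).
  A is 8 units northwest of B: delta (east=-8, north=+8); A at (east=-16, north=9).
Therefore A relative to D: (east=-16, north=9).

Answer: A is at (east=-16, north=9) relative to D.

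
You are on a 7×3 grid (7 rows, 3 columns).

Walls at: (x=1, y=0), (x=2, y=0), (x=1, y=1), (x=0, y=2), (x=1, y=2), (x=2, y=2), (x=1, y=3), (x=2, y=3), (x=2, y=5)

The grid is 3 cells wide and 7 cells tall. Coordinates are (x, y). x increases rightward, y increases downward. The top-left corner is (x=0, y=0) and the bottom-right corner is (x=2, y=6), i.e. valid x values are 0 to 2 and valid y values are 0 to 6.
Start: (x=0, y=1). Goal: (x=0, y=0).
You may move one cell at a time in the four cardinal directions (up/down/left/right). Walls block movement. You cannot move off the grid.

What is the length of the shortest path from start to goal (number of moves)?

Answer: Shortest path length: 1

Derivation:
BFS from (x=0, y=1) until reaching (x=0, y=0):
  Distance 0: (x=0, y=1)
  Distance 1: (x=0, y=0)  <- goal reached here
One shortest path (1 moves): (x=0, y=1) -> (x=0, y=0)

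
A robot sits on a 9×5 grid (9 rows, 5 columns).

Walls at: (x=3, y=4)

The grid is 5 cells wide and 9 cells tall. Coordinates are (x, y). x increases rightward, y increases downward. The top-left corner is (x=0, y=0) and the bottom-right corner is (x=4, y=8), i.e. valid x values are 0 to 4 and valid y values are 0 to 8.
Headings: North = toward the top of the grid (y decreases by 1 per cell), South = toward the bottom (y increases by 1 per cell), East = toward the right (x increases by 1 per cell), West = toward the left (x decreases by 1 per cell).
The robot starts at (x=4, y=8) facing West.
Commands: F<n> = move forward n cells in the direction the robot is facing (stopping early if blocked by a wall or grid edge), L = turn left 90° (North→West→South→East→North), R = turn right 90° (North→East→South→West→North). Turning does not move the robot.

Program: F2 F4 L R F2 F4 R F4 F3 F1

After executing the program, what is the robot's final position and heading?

Answer: Final position: (x=0, y=0), facing North

Derivation:
Start: (x=4, y=8), facing West
  F2: move forward 2, now at (x=2, y=8)
  F4: move forward 2/4 (blocked), now at (x=0, y=8)
  L: turn left, now facing South
  R: turn right, now facing West
  F2: move forward 0/2 (blocked), now at (x=0, y=8)
  F4: move forward 0/4 (blocked), now at (x=0, y=8)
  R: turn right, now facing North
  F4: move forward 4, now at (x=0, y=4)
  F3: move forward 3, now at (x=0, y=1)
  F1: move forward 1, now at (x=0, y=0)
Final: (x=0, y=0), facing North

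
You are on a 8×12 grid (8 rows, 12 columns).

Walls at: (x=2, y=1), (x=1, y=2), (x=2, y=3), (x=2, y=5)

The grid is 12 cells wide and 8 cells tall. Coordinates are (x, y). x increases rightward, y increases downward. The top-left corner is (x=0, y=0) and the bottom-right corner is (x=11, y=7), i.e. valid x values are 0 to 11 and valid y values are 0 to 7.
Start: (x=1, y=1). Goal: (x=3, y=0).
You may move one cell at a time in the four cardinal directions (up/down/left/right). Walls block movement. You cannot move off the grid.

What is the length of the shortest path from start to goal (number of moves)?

BFS from (x=1, y=1) until reaching (x=3, y=0):
  Distance 0: (x=1, y=1)
  Distance 1: (x=1, y=0), (x=0, y=1)
  Distance 2: (x=0, y=0), (x=2, y=0), (x=0, y=2)
  Distance 3: (x=3, y=0), (x=0, y=3)  <- goal reached here
One shortest path (3 moves): (x=1, y=1) -> (x=1, y=0) -> (x=2, y=0) -> (x=3, y=0)

Answer: Shortest path length: 3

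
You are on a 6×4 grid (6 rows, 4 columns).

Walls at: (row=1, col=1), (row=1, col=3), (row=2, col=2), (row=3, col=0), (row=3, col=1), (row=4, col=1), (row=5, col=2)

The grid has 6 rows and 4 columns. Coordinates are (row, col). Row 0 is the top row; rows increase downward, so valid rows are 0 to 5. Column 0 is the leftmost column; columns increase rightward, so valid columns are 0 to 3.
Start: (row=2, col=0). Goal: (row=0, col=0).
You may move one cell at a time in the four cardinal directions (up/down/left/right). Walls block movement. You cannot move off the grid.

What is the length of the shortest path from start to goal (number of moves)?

BFS from (row=2, col=0) until reaching (row=0, col=0):
  Distance 0: (row=2, col=0)
  Distance 1: (row=1, col=0), (row=2, col=1)
  Distance 2: (row=0, col=0)  <- goal reached here
One shortest path (2 moves): (row=2, col=0) -> (row=1, col=0) -> (row=0, col=0)

Answer: Shortest path length: 2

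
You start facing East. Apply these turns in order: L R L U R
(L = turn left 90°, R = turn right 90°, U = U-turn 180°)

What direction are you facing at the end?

Answer: Final heading: West

Derivation:
Start: East
  L (left (90° counter-clockwise)) -> North
  R (right (90° clockwise)) -> East
  L (left (90° counter-clockwise)) -> North
  U (U-turn (180°)) -> South
  R (right (90° clockwise)) -> West
Final: West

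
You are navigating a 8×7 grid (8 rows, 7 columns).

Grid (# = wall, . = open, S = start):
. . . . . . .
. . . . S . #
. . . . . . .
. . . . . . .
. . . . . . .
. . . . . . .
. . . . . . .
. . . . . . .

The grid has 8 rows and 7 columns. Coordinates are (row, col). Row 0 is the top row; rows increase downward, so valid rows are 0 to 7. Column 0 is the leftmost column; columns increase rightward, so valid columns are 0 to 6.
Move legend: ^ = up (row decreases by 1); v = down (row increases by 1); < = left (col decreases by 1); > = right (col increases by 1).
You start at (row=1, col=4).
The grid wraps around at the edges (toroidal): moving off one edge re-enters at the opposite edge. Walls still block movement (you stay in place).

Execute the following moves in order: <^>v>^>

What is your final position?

Start: (row=1, col=4)
  < (left): (row=1, col=4) -> (row=1, col=3)
  ^ (up): (row=1, col=3) -> (row=0, col=3)
  > (right): (row=0, col=3) -> (row=0, col=4)
  v (down): (row=0, col=4) -> (row=1, col=4)
  > (right): (row=1, col=4) -> (row=1, col=5)
  ^ (up): (row=1, col=5) -> (row=0, col=5)
  > (right): (row=0, col=5) -> (row=0, col=6)
Final: (row=0, col=6)

Answer: Final position: (row=0, col=6)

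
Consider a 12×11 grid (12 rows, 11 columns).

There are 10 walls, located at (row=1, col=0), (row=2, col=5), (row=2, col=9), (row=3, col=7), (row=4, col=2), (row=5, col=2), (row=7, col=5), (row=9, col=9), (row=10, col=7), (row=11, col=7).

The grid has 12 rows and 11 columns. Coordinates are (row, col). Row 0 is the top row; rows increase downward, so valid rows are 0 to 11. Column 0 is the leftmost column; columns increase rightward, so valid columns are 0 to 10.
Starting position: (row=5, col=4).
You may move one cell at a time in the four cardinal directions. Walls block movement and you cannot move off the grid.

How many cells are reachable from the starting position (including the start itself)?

Answer: Reachable cells: 122

Derivation:
BFS flood-fill from (row=5, col=4):
  Distance 0: (row=5, col=4)
  Distance 1: (row=4, col=4), (row=5, col=3), (row=5, col=5), (row=6, col=4)
  Distance 2: (row=3, col=4), (row=4, col=3), (row=4, col=5), (row=5, col=6), (row=6, col=3), (row=6, col=5), (row=7, col=4)
  Distance 3: (row=2, col=4), (row=3, col=3), (row=3, col=5), (row=4, col=6), (row=5, col=7), (row=6, col=2), (row=6, col=6), (row=7, col=3), (row=8, col=4)
  Distance 4: (row=1, col=4), (row=2, col=3), (row=3, col=2), (row=3, col=6), (row=4, col=7), (row=5, col=8), (row=6, col=1), (row=6, col=7), (row=7, col=2), (row=7, col=6), (row=8, col=3), (row=8, col=5), (row=9, col=4)
  Distance 5: (row=0, col=4), (row=1, col=3), (row=1, col=5), (row=2, col=2), (row=2, col=6), (row=3, col=1), (row=4, col=8), (row=5, col=1), (row=5, col=9), (row=6, col=0), (row=6, col=8), (row=7, col=1), (row=7, col=7), (row=8, col=2), (row=8, col=6), (row=9, col=3), (row=9, col=5), (row=10, col=4)
  Distance 6: (row=0, col=3), (row=0, col=5), (row=1, col=2), (row=1, col=6), (row=2, col=1), (row=2, col=7), (row=3, col=0), (row=3, col=8), (row=4, col=1), (row=4, col=9), (row=5, col=0), (row=5, col=10), (row=6, col=9), (row=7, col=0), (row=7, col=8), (row=8, col=1), (row=8, col=7), (row=9, col=2), (row=9, col=6), (row=10, col=3), (row=10, col=5), (row=11, col=4)
  Distance 7: (row=0, col=2), (row=0, col=6), (row=1, col=1), (row=1, col=7), (row=2, col=0), (row=2, col=8), (row=3, col=9), (row=4, col=0), (row=4, col=10), (row=6, col=10), (row=7, col=9), (row=8, col=0), (row=8, col=8), (row=9, col=1), (row=9, col=7), (row=10, col=2), (row=10, col=6), (row=11, col=3), (row=11, col=5)
  Distance 8: (row=0, col=1), (row=0, col=7), (row=1, col=8), (row=3, col=10), (row=7, col=10), (row=8, col=9), (row=9, col=0), (row=9, col=8), (row=10, col=1), (row=11, col=2), (row=11, col=6)
  Distance 9: (row=0, col=0), (row=0, col=8), (row=1, col=9), (row=2, col=10), (row=8, col=10), (row=10, col=0), (row=10, col=8), (row=11, col=1)
  Distance 10: (row=0, col=9), (row=1, col=10), (row=9, col=10), (row=10, col=9), (row=11, col=0), (row=11, col=8)
  Distance 11: (row=0, col=10), (row=10, col=10), (row=11, col=9)
  Distance 12: (row=11, col=10)
Total reachable: 122 (grid has 122 open cells total)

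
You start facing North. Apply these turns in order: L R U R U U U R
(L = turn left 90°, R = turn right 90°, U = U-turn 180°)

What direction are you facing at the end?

Answer: Final heading: South

Derivation:
Start: North
  L (left (90° counter-clockwise)) -> West
  R (right (90° clockwise)) -> North
  U (U-turn (180°)) -> South
  R (right (90° clockwise)) -> West
  U (U-turn (180°)) -> East
  U (U-turn (180°)) -> West
  U (U-turn (180°)) -> East
  R (right (90° clockwise)) -> South
Final: South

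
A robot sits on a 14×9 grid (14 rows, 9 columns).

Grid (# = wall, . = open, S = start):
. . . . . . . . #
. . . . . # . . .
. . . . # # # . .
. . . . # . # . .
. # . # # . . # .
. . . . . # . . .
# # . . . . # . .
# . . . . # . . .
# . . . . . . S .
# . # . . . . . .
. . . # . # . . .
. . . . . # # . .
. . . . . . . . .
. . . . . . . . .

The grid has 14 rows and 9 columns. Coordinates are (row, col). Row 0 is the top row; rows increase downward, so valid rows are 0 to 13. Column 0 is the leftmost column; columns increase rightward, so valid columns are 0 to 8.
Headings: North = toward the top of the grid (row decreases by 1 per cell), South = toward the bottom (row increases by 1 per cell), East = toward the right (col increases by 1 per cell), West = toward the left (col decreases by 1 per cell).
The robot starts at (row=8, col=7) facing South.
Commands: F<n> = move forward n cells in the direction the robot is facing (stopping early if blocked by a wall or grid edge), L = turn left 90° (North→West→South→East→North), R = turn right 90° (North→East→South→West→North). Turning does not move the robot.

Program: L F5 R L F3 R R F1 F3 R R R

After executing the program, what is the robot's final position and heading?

Answer: Final position: (row=8, col=4), facing South

Derivation:
Start: (row=8, col=7), facing South
  L: turn left, now facing East
  F5: move forward 1/5 (blocked), now at (row=8, col=8)
  R: turn right, now facing South
  L: turn left, now facing East
  F3: move forward 0/3 (blocked), now at (row=8, col=8)
  R: turn right, now facing South
  R: turn right, now facing West
  F1: move forward 1, now at (row=8, col=7)
  F3: move forward 3, now at (row=8, col=4)
  R: turn right, now facing North
  R: turn right, now facing East
  R: turn right, now facing South
Final: (row=8, col=4), facing South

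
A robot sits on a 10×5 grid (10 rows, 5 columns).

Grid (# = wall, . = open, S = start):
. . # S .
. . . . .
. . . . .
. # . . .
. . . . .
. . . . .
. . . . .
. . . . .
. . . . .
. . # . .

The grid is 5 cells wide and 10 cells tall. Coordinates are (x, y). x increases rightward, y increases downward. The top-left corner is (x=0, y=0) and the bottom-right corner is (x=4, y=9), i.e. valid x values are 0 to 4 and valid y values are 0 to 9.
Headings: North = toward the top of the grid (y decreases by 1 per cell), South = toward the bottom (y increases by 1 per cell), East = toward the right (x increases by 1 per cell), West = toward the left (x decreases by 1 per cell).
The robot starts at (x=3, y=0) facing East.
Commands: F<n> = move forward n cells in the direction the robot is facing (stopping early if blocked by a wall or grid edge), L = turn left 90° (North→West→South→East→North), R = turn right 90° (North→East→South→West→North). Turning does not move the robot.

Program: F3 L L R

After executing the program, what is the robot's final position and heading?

Start: (x=3, y=0), facing East
  F3: move forward 1/3 (blocked), now at (x=4, y=0)
  L: turn left, now facing North
  L: turn left, now facing West
  R: turn right, now facing North
Final: (x=4, y=0), facing North

Answer: Final position: (x=4, y=0), facing North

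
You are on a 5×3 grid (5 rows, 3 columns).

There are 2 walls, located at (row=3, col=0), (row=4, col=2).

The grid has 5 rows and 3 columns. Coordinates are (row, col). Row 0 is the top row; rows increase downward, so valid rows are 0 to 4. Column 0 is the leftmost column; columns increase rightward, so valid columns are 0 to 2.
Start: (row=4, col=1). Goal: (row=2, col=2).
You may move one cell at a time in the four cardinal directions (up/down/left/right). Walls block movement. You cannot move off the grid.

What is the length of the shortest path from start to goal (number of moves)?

BFS from (row=4, col=1) until reaching (row=2, col=2):
  Distance 0: (row=4, col=1)
  Distance 1: (row=3, col=1), (row=4, col=0)
  Distance 2: (row=2, col=1), (row=3, col=2)
  Distance 3: (row=1, col=1), (row=2, col=0), (row=2, col=2)  <- goal reached here
One shortest path (3 moves): (row=4, col=1) -> (row=3, col=1) -> (row=3, col=2) -> (row=2, col=2)

Answer: Shortest path length: 3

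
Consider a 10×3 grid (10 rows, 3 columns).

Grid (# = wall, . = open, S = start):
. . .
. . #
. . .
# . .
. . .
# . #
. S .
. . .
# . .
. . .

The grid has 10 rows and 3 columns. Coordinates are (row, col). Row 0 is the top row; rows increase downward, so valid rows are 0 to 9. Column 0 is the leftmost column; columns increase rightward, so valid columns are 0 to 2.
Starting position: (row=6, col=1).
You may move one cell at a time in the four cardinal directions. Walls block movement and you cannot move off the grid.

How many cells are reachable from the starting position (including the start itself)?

BFS flood-fill from (row=6, col=1):
  Distance 0: (row=6, col=1)
  Distance 1: (row=5, col=1), (row=6, col=0), (row=6, col=2), (row=7, col=1)
  Distance 2: (row=4, col=1), (row=7, col=0), (row=7, col=2), (row=8, col=1)
  Distance 3: (row=3, col=1), (row=4, col=0), (row=4, col=2), (row=8, col=2), (row=9, col=1)
  Distance 4: (row=2, col=1), (row=3, col=2), (row=9, col=0), (row=9, col=2)
  Distance 5: (row=1, col=1), (row=2, col=0), (row=2, col=2)
  Distance 6: (row=0, col=1), (row=1, col=0)
  Distance 7: (row=0, col=0), (row=0, col=2)
Total reachable: 25 (grid has 25 open cells total)

Answer: Reachable cells: 25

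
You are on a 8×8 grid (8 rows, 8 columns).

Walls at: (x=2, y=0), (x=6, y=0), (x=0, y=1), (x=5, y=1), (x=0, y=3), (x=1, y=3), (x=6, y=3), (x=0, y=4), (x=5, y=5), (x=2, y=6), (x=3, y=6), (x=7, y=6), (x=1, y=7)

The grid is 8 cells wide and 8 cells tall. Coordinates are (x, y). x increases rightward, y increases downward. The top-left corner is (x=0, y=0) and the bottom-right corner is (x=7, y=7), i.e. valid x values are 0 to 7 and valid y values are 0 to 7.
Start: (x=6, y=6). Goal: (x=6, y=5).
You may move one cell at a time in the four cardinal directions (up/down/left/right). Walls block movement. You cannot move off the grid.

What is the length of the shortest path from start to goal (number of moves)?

BFS from (x=6, y=6) until reaching (x=6, y=5):
  Distance 0: (x=6, y=6)
  Distance 1: (x=6, y=5), (x=5, y=6), (x=6, y=7)  <- goal reached here
One shortest path (1 moves): (x=6, y=6) -> (x=6, y=5)

Answer: Shortest path length: 1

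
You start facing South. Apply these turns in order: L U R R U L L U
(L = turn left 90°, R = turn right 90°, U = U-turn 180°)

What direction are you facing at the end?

Answer: Final heading: West

Derivation:
Start: South
  L (left (90° counter-clockwise)) -> East
  U (U-turn (180°)) -> West
  R (right (90° clockwise)) -> North
  R (right (90° clockwise)) -> East
  U (U-turn (180°)) -> West
  L (left (90° counter-clockwise)) -> South
  L (left (90° counter-clockwise)) -> East
  U (U-turn (180°)) -> West
Final: West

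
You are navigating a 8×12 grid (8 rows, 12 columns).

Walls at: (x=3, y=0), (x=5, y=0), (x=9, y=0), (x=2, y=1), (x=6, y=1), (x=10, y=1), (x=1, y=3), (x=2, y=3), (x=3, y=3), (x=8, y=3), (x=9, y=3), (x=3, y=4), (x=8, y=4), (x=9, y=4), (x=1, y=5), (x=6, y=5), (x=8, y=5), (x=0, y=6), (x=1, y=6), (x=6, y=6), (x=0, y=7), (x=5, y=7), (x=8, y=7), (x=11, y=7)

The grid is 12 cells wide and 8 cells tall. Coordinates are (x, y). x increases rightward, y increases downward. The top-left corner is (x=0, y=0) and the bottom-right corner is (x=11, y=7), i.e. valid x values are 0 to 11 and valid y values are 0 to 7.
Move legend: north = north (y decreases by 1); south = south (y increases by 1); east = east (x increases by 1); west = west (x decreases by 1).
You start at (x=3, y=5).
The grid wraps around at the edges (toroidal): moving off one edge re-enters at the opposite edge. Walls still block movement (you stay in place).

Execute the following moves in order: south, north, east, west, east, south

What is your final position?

Answer: Final position: (x=4, y=6)

Derivation:
Start: (x=3, y=5)
  south (south): (x=3, y=5) -> (x=3, y=6)
  north (north): (x=3, y=6) -> (x=3, y=5)
  east (east): (x=3, y=5) -> (x=4, y=5)
  west (west): (x=4, y=5) -> (x=3, y=5)
  east (east): (x=3, y=5) -> (x=4, y=5)
  south (south): (x=4, y=5) -> (x=4, y=6)
Final: (x=4, y=6)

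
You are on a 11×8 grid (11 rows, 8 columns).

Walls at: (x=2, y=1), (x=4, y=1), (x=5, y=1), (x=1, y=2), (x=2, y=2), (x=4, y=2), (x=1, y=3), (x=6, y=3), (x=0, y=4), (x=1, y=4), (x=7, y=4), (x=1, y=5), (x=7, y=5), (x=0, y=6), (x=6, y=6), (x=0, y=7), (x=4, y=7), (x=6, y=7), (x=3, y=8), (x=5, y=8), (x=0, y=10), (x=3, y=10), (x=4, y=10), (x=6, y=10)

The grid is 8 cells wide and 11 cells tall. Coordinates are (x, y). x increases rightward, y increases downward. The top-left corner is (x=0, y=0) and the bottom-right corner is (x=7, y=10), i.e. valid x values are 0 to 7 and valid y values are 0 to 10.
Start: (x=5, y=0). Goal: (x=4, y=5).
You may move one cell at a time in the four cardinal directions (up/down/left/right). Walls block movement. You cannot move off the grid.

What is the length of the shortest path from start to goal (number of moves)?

Answer: Shortest path length: 8

Derivation:
BFS from (x=5, y=0) until reaching (x=4, y=5):
  Distance 0: (x=5, y=0)
  Distance 1: (x=4, y=0), (x=6, y=0)
  Distance 2: (x=3, y=0), (x=7, y=0), (x=6, y=1)
  Distance 3: (x=2, y=0), (x=3, y=1), (x=7, y=1), (x=6, y=2)
  Distance 4: (x=1, y=0), (x=3, y=2), (x=5, y=2), (x=7, y=2)
  Distance 5: (x=0, y=0), (x=1, y=1), (x=3, y=3), (x=5, y=3), (x=7, y=3)
  Distance 6: (x=0, y=1), (x=2, y=3), (x=4, y=3), (x=3, y=4), (x=5, y=4)
  Distance 7: (x=0, y=2), (x=2, y=4), (x=4, y=4), (x=6, y=4), (x=3, y=5), (x=5, y=5)
  Distance 8: (x=0, y=3), (x=2, y=5), (x=4, y=5), (x=6, y=5), (x=3, y=6), (x=5, y=6)  <- goal reached here
One shortest path (8 moves): (x=5, y=0) -> (x=6, y=0) -> (x=6, y=1) -> (x=6, y=2) -> (x=5, y=2) -> (x=5, y=3) -> (x=4, y=3) -> (x=4, y=4) -> (x=4, y=5)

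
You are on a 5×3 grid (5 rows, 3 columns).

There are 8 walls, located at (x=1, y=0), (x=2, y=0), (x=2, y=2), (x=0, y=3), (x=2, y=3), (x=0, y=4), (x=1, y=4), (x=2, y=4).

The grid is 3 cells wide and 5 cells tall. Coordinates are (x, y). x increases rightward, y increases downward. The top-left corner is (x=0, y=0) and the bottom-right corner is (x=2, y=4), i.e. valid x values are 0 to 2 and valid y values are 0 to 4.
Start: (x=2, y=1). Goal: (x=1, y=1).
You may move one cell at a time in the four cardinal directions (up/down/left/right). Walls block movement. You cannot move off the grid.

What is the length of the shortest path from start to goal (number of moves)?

BFS from (x=2, y=1) until reaching (x=1, y=1):
  Distance 0: (x=2, y=1)
  Distance 1: (x=1, y=1)  <- goal reached here
One shortest path (1 moves): (x=2, y=1) -> (x=1, y=1)

Answer: Shortest path length: 1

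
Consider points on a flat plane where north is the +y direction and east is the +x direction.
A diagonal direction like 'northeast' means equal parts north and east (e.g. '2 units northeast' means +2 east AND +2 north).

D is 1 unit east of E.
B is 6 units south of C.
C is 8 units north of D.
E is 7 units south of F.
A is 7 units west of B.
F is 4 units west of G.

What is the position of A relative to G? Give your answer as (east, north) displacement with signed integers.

Answer: A is at (east=-10, north=-5) relative to G.

Derivation:
Place G at the origin (east=0, north=0).
  F is 4 units west of G: delta (east=-4, north=+0); F at (east=-4, north=0).
  E is 7 units south of F: delta (east=+0, north=-7); E at (east=-4, north=-7).
  D is 1 unit east of E: delta (east=+1, north=+0); D at (east=-3, north=-7).
  C is 8 units north of D: delta (east=+0, north=+8); C at (east=-3, north=1).
  B is 6 units south of C: delta (east=+0, north=-6); B at (east=-3, north=-5).
  A is 7 units west of B: delta (east=-7, north=+0); A at (east=-10, north=-5).
Therefore A relative to G: (east=-10, north=-5).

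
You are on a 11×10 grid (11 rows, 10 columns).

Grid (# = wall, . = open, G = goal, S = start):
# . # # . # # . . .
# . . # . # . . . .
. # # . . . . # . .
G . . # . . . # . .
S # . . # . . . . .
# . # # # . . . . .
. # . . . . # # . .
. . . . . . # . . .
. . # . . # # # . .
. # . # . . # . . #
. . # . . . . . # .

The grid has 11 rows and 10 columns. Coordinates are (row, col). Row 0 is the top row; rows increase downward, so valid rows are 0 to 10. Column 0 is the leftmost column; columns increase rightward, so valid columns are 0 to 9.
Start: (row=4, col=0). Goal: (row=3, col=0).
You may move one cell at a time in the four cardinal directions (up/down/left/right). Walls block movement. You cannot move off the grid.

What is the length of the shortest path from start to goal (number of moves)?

Answer: Shortest path length: 1

Derivation:
BFS from (row=4, col=0) until reaching (row=3, col=0):
  Distance 0: (row=4, col=0)
  Distance 1: (row=3, col=0)  <- goal reached here
One shortest path (1 moves): (row=4, col=0) -> (row=3, col=0)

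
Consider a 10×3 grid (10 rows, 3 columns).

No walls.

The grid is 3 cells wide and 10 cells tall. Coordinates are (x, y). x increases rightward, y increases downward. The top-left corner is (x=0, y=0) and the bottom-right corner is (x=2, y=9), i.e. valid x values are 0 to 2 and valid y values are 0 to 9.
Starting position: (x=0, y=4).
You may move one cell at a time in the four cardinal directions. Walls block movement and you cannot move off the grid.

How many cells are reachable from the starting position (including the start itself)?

BFS flood-fill from (x=0, y=4):
  Distance 0: (x=0, y=4)
  Distance 1: (x=0, y=3), (x=1, y=4), (x=0, y=5)
  Distance 2: (x=0, y=2), (x=1, y=3), (x=2, y=4), (x=1, y=5), (x=0, y=6)
  Distance 3: (x=0, y=1), (x=1, y=2), (x=2, y=3), (x=2, y=5), (x=1, y=6), (x=0, y=7)
  Distance 4: (x=0, y=0), (x=1, y=1), (x=2, y=2), (x=2, y=6), (x=1, y=7), (x=0, y=8)
  Distance 5: (x=1, y=0), (x=2, y=1), (x=2, y=7), (x=1, y=8), (x=0, y=9)
  Distance 6: (x=2, y=0), (x=2, y=8), (x=1, y=9)
  Distance 7: (x=2, y=9)
Total reachable: 30 (grid has 30 open cells total)

Answer: Reachable cells: 30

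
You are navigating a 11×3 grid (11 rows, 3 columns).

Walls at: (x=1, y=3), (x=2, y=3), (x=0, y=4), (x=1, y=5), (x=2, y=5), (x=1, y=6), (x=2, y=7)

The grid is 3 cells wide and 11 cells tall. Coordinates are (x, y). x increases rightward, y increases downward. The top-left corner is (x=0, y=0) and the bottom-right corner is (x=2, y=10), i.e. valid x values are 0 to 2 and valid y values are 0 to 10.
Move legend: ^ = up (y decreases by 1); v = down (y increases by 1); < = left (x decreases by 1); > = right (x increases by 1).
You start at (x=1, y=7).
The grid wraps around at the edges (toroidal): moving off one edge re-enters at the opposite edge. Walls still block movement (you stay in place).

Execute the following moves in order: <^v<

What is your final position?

Answer: Final position: (x=0, y=7)

Derivation:
Start: (x=1, y=7)
  < (left): (x=1, y=7) -> (x=0, y=7)
  ^ (up): (x=0, y=7) -> (x=0, y=6)
  v (down): (x=0, y=6) -> (x=0, y=7)
  < (left): blocked, stay at (x=0, y=7)
Final: (x=0, y=7)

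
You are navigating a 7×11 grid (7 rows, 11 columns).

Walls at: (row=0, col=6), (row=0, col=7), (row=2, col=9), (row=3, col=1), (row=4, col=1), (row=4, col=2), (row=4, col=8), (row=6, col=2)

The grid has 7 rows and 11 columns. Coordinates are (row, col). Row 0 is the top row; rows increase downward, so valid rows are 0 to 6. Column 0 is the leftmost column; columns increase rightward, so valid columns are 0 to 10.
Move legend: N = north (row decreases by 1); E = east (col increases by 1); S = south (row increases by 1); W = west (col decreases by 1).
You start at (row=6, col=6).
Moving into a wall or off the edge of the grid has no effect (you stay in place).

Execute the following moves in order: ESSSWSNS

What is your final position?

Answer: Final position: (row=6, col=6)

Derivation:
Start: (row=6, col=6)
  E (east): (row=6, col=6) -> (row=6, col=7)
  [×3]S (south): blocked, stay at (row=6, col=7)
  W (west): (row=6, col=7) -> (row=6, col=6)
  S (south): blocked, stay at (row=6, col=6)
  N (north): (row=6, col=6) -> (row=5, col=6)
  S (south): (row=5, col=6) -> (row=6, col=6)
Final: (row=6, col=6)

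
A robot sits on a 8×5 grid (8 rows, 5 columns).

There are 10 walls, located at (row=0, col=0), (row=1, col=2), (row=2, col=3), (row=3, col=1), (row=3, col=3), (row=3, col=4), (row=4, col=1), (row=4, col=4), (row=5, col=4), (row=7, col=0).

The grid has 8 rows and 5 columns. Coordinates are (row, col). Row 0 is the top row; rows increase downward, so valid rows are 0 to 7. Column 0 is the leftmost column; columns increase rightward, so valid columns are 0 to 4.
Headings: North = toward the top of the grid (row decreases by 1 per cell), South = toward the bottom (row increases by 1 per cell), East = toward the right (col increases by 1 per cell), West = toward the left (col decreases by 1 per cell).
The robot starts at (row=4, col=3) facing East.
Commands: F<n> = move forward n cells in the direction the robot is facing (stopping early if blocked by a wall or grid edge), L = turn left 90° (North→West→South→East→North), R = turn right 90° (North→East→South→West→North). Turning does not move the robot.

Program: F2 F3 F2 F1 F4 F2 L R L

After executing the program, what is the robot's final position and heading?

Start: (row=4, col=3), facing East
  F2: move forward 0/2 (blocked), now at (row=4, col=3)
  F3: move forward 0/3 (blocked), now at (row=4, col=3)
  F2: move forward 0/2 (blocked), now at (row=4, col=3)
  F1: move forward 0/1 (blocked), now at (row=4, col=3)
  F4: move forward 0/4 (blocked), now at (row=4, col=3)
  F2: move forward 0/2 (blocked), now at (row=4, col=3)
  L: turn left, now facing North
  R: turn right, now facing East
  L: turn left, now facing North
Final: (row=4, col=3), facing North

Answer: Final position: (row=4, col=3), facing North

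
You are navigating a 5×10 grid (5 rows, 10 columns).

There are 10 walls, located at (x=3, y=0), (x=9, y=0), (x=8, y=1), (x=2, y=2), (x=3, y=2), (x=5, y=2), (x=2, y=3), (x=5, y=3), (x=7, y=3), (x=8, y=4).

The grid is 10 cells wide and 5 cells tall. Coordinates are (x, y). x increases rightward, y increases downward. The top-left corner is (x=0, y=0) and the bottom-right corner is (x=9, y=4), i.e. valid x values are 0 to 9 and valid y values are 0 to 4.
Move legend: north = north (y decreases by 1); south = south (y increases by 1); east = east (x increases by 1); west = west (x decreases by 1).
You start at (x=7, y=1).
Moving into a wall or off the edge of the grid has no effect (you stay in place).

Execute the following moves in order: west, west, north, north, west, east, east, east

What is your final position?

Answer: Final position: (x=7, y=0)

Derivation:
Start: (x=7, y=1)
  west (west): (x=7, y=1) -> (x=6, y=1)
  west (west): (x=6, y=1) -> (x=5, y=1)
  north (north): (x=5, y=1) -> (x=5, y=0)
  north (north): blocked, stay at (x=5, y=0)
  west (west): (x=5, y=0) -> (x=4, y=0)
  east (east): (x=4, y=0) -> (x=5, y=0)
  east (east): (x=5, y=0) -> (x=6, y=0)
  east (east): (x=6, y=0) -> (x=7, y=0)
Final: (x=7, y=0)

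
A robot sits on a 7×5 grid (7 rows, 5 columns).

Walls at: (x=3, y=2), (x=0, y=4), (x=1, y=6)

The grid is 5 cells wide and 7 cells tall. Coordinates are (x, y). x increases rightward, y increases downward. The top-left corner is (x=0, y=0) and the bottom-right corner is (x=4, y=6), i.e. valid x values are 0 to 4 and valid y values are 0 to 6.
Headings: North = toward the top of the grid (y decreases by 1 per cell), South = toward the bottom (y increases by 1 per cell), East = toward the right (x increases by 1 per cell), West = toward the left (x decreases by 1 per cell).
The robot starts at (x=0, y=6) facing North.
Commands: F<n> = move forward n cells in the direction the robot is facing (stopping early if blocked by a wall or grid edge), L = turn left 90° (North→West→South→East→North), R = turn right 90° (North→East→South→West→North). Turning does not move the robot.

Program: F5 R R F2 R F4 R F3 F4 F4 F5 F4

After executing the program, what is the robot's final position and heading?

Answer: Final position: (x=0, y=5), facing North

Derivation:
Start: (x=0, y=6), facing North
  F5: move forward 1/5 (blocked), now at (x=0, y=5)
  R: turn right, now facing East
  R: turn right, now facing South
  F2: move forward 1/2 (blocked), now at (x=0, y=6)
  R: turn right, now facing West
  F4: move forward 0/4 (blocked), now at (x=0, y=6)
  R: turn right, now facing North
  F3: move forward 1/3 (blocked), now at (x=0, y=5)
  F4: move forward 0/4 (blocked), now at (x=0, y=5)
  F4: move forward 0/4 (blocked), now at (x=0, y=5)
  F5: move forward 0/5 (blocked), now at (x=0, y=5)
  F4: move forward 0/4 (blocked), now at (x=0, y=5)
Final: (x=0, y=5), facing North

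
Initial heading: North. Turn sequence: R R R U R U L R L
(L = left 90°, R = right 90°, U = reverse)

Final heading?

Answer: Final heading: West

Derivation:
Start: North
  R (right (90° clockwise)) -> East
  R (right (90° clockwise)) -> South
  R (right (90° clockwise)) -> West
  U (U-turn (180°)) -> East
  R (right (90° clockwise)) -> South
  U (U-turn (180°)) -> North
  L (left (90° counter-clockwise)) -> West
  R (right (90° clockwise)) -> North
  L (left (90° counter-clockwise)) -> West
Final: West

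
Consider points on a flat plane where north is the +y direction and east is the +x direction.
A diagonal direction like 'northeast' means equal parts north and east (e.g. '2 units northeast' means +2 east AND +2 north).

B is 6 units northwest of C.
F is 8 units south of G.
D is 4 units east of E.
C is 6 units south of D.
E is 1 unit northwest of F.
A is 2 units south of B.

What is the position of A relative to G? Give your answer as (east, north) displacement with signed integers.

Answer: A is at (east=-3, north=-9) relative to G.

Derivation:
Place G at the origin (east=0, north=0).
  F is 8 units south of G: delta (east=+0, north=-8); F at (east=0, north=-8).
  E is 1 unit northwest of F: delta (east=-1, north=+1); E at (east=-1, north=-7).
  D is 4 units east of E: delta (east=+4, north=+0); D at (east=3, north=-7).
  C is 6 units south of D: delta (east=+0, north=-6); C at (east=3, north=-13).
  B is 6 units northwest of C: delta (east=-6, north=+6); B at (east=-3, north=-7).
  A is 2 units south of B: delta (east=+0, north=-2); A at (east=-3, north=-9).
Therefore A relative to G: (east=-3, north=-9).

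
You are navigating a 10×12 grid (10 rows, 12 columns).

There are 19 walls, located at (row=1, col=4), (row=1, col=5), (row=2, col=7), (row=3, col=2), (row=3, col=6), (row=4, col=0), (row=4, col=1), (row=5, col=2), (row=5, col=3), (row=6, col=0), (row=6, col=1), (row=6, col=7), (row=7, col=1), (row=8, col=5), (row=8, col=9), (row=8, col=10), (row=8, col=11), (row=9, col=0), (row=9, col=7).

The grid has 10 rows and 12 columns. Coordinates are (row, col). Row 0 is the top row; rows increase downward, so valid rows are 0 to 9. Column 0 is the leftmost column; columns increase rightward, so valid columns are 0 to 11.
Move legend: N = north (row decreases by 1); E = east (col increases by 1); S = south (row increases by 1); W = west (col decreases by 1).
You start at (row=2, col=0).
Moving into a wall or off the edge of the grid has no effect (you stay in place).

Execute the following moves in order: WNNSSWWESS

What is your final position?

Answer: Final position: (row=3, col=1)

Derivation:
Start: (row=2, col=0)
  W (west): blocked, stay at (row=2, col=0)
  N (north): (row=2, col=0) -> (row=1, col=0)
  N (north): (row=1, col=0) -> (row=0, col=0)
  S (south): (row=0, col=0) -> (row=1, col=0)
  S (south): (row=1, col=0) -> (row=2, col=0)
  W (west): blocked, stay at (row=2, col=0)
  W (west): blocked, stay at (row=2, col=0)
  E (east): (row=2, col=0) -> (row=2, col=1)
  S (south): (row=2, col=1) -> (row=3, col=1)
  S (south): blocked, stay at (row=3, col=1)
Final: (row=3, col=1)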